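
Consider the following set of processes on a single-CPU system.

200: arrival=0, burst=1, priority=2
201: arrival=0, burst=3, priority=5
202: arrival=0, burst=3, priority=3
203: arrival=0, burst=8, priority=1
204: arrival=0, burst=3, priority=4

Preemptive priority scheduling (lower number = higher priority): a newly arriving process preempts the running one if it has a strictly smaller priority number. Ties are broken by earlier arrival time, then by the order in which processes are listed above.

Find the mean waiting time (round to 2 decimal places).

8.80

Timeline: | 203 0-8 | 200 8-9 | 202 9-12 | 204 12-15 | 201 15-18 |
Completion: 200=9  201=18  202=12  203=8  204=15
Turnaround (C−A): 200=9  201=18  202=12  203=8  204=15
Waiting times: 200=8, 201=15, 202=9, 203=0, 204=12
Average waiting = (8+15+9+0+12) / 5 = 44/5 = 8.80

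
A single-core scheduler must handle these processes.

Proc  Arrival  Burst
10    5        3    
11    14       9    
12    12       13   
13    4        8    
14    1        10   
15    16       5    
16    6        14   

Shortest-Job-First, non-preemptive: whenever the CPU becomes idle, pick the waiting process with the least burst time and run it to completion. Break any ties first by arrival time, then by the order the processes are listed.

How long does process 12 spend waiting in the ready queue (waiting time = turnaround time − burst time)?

24

Schedule: | idle 0-1 | 14 1-11 | 10 11-14 | 13 14-22 | 15 22-27 | 11 27-36 | 12 36-49 | 16 49-63 |
Completion: 10=14  11=36  12=49  13=22  14=11  15=27  16=63
Turnaround (C−A): 10=9  11=22  12=37  13=18  14=10  15=11  16=57
Waiting(12) = turnaround − burst = 37 − 13 = 24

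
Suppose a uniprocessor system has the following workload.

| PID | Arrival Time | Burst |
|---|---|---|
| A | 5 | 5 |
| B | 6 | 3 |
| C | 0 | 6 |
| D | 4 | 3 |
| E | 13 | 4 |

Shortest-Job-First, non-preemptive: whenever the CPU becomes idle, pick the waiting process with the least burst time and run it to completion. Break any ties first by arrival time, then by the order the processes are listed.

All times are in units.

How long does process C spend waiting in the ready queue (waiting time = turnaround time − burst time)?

0

Gantt: | C 0-6 | D 6-9 | B 9-12 | A 12-17 | E 17-21 |
Completion: A=17  B=12  C=6  D=9  E=21
Turnaround (C−A): A=12  B=6  C=6  D=5  E=8
Waiting(C) = turnaround − burst = 6 − 6 = 0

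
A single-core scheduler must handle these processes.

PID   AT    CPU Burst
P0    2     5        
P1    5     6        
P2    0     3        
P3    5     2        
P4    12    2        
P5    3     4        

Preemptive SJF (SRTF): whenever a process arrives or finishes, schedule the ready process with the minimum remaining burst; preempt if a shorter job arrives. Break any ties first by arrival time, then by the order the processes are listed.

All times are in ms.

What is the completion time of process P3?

Timeline: | P2 0-3 | P5 3-7 | P3 7-9 | P0 9-14 | P4 14-16 | P1 16-22 |
Completion: P0=14  P1=22  P2=3  P3=9  P4=16  P5=7
Turnaround (C−A): P0=12  P1=17  P2=3  P3=4  P4=4  P5=4

9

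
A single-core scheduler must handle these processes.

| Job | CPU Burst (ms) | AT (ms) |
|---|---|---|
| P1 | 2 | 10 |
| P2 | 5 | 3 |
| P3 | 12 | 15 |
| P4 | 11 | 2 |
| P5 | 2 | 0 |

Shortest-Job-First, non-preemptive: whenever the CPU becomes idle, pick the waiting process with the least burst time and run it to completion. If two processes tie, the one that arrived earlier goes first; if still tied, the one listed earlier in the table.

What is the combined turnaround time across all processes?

52

Timeline: | P5 0-2 | P4 2-13 | P1 13-15 | P2 15-20 | P3 20-32 |
Completion: P1=15  P2=20  P3=32  P4=13  P5=2
Turnaround = completion − arrival: P1=5, P2=17, P3=17, P4=11, P5=2
Total turnaround = 5 + 17 + 17 + 11 + 2 = 52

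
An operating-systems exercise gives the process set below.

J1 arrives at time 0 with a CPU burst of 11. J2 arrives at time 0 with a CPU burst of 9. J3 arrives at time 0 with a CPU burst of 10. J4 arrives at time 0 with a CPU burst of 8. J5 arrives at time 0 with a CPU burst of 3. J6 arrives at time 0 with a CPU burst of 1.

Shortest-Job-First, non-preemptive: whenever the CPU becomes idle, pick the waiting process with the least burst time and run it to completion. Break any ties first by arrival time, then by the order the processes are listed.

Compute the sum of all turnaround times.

Timeline: | J6 0-1 | J5 1-4 | J4 4-12 | J2 12-21 | J3 21-31 | J1 31-42 |
Completion: J1=42  J2=21  J3=31  J4=12  J5=4  J6=1
Turnaround (C−A): J1=42  J2=21  J3=31  J4=12  J5=4  J6=1
Turnaround = completion − arrival: J1=42, J2=21, J3=31, J4=12, J5=4, J6=1
Total turnaround = 42 + 21 + 31 + 12 + 4 + 1 = 111

111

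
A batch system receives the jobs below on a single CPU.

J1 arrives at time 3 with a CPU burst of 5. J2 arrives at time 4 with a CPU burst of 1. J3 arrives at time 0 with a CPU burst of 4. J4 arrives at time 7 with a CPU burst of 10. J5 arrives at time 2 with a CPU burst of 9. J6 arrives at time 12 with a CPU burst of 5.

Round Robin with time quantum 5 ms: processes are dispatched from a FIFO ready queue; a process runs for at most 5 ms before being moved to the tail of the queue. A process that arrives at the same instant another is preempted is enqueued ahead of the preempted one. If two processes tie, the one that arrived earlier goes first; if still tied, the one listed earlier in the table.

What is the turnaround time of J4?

Schedule: | J3 0-4 | J5 4-9 | J1 9-14 | J2 14-15 | J4 15-20 | J5 20-24 | J6 24-29 | J4 29-34 |
Completion: J1=14  J2=15  J3=4  J4=34  J5=24  J6=29
Turnaround (C−A): J1=11  J2=11  J3=4  J4=27  J5=22  J6=17
Turnaround(J4) = completion − arrival = 34 − 7 = 27

27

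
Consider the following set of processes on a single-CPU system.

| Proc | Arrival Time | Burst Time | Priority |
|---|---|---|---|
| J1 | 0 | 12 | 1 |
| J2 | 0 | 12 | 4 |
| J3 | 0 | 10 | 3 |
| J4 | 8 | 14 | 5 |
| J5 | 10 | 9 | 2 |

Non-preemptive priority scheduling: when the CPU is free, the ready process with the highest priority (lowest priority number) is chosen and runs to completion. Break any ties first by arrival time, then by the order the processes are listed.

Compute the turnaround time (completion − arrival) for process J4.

49

Schedule: | J1 0-12 | J5 12-21 | J3 21-31 | J2 31-43 | J4 43-57 |
Completion: J1=12  J2=43  J3=31  J4=57  J5=21
Turnaround (C−A): J1=12  J2=43  J3=31  J4=49  J5=11
Turnaround(J4) = completion − arrival = 57 − 8 = 49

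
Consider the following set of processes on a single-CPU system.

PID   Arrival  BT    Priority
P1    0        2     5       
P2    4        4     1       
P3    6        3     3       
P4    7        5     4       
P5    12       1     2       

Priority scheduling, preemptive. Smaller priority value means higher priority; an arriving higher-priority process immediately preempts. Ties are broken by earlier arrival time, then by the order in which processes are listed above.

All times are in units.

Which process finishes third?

Gantt: | P1 0-2 | idle 2-4 | P2 4-8 | P3 8-11 | P4 11-12 | P5 12-13 | P4 13-17 |
Completion: P1=2  P2=8  P3=11  P4=17  P5=13
Turnaround (C−A): P1=2  P2=4  P3=5  P4=10  P5=1
Finish order: P1 → P2 → P3 → P5 → P4

P3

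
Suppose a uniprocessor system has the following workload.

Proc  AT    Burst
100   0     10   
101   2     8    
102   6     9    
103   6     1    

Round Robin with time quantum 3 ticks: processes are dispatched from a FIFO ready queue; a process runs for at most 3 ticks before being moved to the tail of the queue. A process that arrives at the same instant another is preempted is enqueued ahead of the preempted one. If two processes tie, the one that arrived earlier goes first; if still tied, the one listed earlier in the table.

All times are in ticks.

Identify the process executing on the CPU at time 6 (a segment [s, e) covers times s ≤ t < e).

Schedule: | 100 0-3 | 101 3-6 | 100 6-9 | 102 9-12 | 103 12-13 | 101 13-16 | 100 16-19 | 102 19-22 | 101 22-24 | 100 24-25 | 102 25-28 |
Completion: 100=25  101=24  102=28  103=13
Turnaround (C−A): 100=25  101=22  102=22  103=7

100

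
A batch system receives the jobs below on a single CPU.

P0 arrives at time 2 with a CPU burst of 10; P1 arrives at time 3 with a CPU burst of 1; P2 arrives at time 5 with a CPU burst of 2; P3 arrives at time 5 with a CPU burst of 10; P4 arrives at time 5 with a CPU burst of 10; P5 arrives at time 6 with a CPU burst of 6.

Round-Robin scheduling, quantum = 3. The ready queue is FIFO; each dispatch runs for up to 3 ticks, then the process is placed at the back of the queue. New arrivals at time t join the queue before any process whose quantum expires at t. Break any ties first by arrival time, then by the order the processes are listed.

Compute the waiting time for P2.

Timeline: | idle 0-2 | P0 2-5 | P1 5-6 | P2 6-8 | P3 8-11 | P4 11-14 | P0 14-17 | P5 17-20 | P3 20-23 | P4 23-26 | P0 26-29 | P5 29-32 | P3 32-35 | P4 35-38 | P0 38-39 | P3 39-40 | P4 40-41 |
Completion: P0=39  P1=6  P2=8  P3=40  P4=41  P5=32
Waiting(P2) = turnaround − burst = 3 − 2 = 1

1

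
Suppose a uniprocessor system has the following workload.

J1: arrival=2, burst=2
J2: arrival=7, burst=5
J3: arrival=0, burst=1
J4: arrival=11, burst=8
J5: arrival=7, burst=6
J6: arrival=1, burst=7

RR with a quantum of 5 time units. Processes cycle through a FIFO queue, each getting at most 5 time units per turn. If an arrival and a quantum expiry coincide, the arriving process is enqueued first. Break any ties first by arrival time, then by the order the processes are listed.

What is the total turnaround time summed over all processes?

Gantt: | J3 0-1 | J6 1-6 | J1 6-8 | J6 8-10 | J2 10-15 | J5 15-20 | J4 20-25 | J5 25-26 | J4 26-29 |
Completion: J1=8  J2=15  J3=1  J4=29  J5=26  J6=10
Turnaround (C−A): J1=6  J2=8  J3=1  J4=18  J5=19  J6=9
Turnaround = completion − arrival: J1=6, J2=8, J3=1, J4=18, J5=19, J6=9
Total turnaround = 6 + 8 + 1 + 18 + 19 + 9 = 61

61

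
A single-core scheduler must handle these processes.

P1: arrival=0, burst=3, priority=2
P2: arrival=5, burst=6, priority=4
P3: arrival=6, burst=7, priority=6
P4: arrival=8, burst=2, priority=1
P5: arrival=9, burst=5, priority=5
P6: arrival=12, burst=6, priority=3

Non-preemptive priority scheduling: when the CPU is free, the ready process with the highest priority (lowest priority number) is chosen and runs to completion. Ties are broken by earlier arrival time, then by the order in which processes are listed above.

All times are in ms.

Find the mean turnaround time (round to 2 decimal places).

10.17

Gantt: | P1 0-3 | idle 3-5 | P2 5-11 | P4 11-13 | P6 13-19 | P5 19-24 | P3 24-31 |
Completion: P1=3  P2=11  P3=31  P4=13  P5=24  P6=19
Turnaround times: P1=3, P2=6, P3=25, P4=5, P5=15, P6=7
Average turnaround = (3+6+25+5+15+7) / 6 = 61/6 = 10.17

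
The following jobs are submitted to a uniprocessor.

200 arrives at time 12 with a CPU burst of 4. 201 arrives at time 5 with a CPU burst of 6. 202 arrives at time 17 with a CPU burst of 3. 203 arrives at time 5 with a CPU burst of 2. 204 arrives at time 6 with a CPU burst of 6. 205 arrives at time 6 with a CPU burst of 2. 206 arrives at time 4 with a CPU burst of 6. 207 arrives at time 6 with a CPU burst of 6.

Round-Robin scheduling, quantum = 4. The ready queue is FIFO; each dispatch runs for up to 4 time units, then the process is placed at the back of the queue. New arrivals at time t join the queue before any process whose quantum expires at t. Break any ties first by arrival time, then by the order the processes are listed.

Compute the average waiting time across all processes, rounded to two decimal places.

Timeline: | idle 0-4 | 206 4-8 | 201 8-12 | 203 12-14 | 204 14-18 | 205 18-20 | 207 20-24 | 206 24-26 | 200 26-30 | 201 30-32 | 202 32-35 | 204 35-37 | 207 37-39 |
Completion: 200=30  201=32  202=35  203=14  204=37  205=20  206=26  207=39
Turnaround (C−A): 200=18  201=27  202=18  203=9  204=31  205=14  206=22  207=33
Waiting times: 200=14, 201=21, 202=15, 203=7, 204=25, 205=12, 206=16, 207=27
Average waiting = (14+21+15+7+25+12+16+27) / 8 = 137/8 = 17.13

17.13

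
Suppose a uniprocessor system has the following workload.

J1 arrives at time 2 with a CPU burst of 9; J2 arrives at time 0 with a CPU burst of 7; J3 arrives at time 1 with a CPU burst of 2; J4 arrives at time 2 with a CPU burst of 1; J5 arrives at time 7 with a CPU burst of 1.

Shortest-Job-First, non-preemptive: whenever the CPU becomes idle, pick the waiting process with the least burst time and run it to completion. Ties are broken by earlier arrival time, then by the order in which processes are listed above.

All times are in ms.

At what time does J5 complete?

9

Schedule: | J2 0-7 | J4 7-8 | J5 8-9 | J3 9-11 | J1 11-20 |
Completion: J1=20  J2=7  J3=11  J4=8  J5=9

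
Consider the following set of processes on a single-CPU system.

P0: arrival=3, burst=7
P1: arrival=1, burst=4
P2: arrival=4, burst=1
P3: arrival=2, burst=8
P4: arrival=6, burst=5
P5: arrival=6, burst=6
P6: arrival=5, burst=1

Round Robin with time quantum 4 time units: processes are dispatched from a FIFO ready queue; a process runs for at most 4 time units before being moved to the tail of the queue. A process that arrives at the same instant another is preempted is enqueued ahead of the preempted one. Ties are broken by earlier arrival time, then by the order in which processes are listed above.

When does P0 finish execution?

Timeline: | idle 0-1 | P1 1-5 | P3 5-9 | P0 9-13 | P2 13-14 | P6 14-15 | P4 15-19 | P5 19-23 | P3 23-27 | P0 27-30 | P4 30-31 | P5 31-33 |
Completion: P0=30  P1=5  P2=14  P3=27  P4=31  P5=33  P6=15
Turnaround (C−A): P0=27  P1=4  P2=10  P3=25  P4=25  P5=27  P6=10

30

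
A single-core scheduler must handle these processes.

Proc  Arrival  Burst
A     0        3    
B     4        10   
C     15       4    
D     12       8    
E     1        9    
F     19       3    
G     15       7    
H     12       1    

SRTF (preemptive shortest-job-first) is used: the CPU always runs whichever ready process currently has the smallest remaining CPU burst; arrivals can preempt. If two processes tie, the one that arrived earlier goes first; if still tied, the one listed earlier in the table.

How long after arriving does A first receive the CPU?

Schedule: | A 0-3 | E 3-12 | H 12-13 | D 13-15 | C 15-19 | F 19-22 | D 22-28 | G 28-35 | B 35-45 |
Completion: A=3  B=45  C=19  D=28  E=12  F=22  G=35  H=13
Response(A) = first start − arrival = 0 − 0 = 0

0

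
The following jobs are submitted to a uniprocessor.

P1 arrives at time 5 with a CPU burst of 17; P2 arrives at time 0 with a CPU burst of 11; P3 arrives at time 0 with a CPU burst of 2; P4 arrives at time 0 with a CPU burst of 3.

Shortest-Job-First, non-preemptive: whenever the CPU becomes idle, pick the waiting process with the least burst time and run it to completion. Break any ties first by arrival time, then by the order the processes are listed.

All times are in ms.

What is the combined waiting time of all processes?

18

Gantt: | P3 0-2 | P4 2-5 | P2 5-16 | P1 16-33 |
Completion: P1=33  P2=16  P3=2  P4=5
Waiting = turnaround − burst: P1=11, P2=5, P3=0, P4=2
Total waiting = 11 + 5 + 0 + 2 = 18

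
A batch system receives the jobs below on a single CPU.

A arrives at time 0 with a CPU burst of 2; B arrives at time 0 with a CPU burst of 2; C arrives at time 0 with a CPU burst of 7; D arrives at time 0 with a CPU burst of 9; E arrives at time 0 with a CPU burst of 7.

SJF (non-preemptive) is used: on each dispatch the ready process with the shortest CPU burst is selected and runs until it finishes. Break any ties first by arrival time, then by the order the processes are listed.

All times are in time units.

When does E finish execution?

18

Timeline: | A 0-2 | B 2-4 | C 4-11 | E 11-18 | D 18-27 |
Completion: A=2  B=4  C=11  D=27  E=18
Turnaround (C−A): A=2  B=4  C=11  D=27  E=18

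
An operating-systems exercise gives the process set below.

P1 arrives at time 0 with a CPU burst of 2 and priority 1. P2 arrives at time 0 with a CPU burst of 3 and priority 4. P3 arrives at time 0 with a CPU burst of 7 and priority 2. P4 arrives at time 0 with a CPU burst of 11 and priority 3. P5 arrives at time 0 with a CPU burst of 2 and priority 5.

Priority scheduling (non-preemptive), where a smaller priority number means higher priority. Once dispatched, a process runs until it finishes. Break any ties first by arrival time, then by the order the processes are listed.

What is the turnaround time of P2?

23

Timeline: | P1 0-2 | P3 2-9 | P4 9-20 | P2 20-23 | P5 23-25 |
Completion: P1=2  P2=23  P3=9  P4=20  P5=25
Turnaround(P2) = completion − arrival = 23 − 0 = 23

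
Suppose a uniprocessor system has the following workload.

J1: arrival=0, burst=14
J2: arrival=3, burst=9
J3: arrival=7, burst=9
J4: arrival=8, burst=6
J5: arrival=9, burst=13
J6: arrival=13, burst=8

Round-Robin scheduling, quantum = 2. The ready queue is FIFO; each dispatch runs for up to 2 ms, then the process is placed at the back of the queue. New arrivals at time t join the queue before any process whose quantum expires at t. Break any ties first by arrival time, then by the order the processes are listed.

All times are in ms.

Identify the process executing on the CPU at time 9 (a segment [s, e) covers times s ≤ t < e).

J2

Gantt: | J1 0-4 | J2 4-6 | J1 6-8 | J2 8-10 | J3 10-12 | J4 12-14 | J1 14-16 | J5 16-18 | J2 18-20 | J3 20-22 | J6 22-24 | J4 24-26 | J1 26-28 | J5 28-30 | J2 30-32 | J3 32-34 | J6 34-36 | J4 36-38 | J1 38-40 | J5 40-42 | J2 42-43 | J3 43-45 | J6 45-47 | J1 47-49 | J5 49-51 | J3 51-52 | J6 52-54 | J5 54-59 |
Completion: J1=49  J2=43  J3=52  J4=38  J5=59  J6=54
Turnaround (C−A): J1=49  J2=40  J3=45  J4=30  J5=50  J6=41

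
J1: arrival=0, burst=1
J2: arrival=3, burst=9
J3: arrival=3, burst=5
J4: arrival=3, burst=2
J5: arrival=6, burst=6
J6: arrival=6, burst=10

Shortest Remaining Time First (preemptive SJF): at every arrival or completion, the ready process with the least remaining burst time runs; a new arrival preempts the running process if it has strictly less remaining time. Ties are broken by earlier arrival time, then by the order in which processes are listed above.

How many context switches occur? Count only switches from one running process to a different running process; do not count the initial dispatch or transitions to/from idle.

4

Gantt: | J1 0-1 | idle 1-3 | J4 3-5 | J3 5-10 | J5 10-16 | J2 16-25 | J6 25-35 |
Completion: J1=1  J2=25  J3=10  J4=5  J5=16  J6=35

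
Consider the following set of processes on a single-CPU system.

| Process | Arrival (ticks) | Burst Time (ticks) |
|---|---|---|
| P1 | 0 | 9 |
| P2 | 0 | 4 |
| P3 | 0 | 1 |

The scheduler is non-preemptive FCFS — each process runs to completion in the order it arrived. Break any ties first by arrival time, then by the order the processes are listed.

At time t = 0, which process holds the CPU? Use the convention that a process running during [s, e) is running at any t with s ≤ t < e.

Schedule: | P1 0-9 | P2 9-13 | P3 13-14 |
Completion: P1=9  P2=13  P3=14
Turnaround (C−A): P1=9  P2=13  P3=14

P1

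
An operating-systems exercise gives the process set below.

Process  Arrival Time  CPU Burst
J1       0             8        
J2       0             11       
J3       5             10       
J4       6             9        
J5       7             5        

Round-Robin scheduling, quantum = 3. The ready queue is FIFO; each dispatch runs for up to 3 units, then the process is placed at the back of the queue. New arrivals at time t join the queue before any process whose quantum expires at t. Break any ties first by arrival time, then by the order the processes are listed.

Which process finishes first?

Timeline: | J1 0-3 | J2 3-6 | J1 6-9 | J3 9-12 | J4 12-15 | J2 15-18 | J5 18-21 | J1 21-23 | J3 23-26 | J4 26-29 | J2 29-32 | J5 32-34 | J3 34-37 | J4 37-40 | J2 40-42 | J3 42-43 |
Completion: J1=23  J2=42  J3=43  J4=40  J5=34
Turnaround (C−A): J1=23  J2=42  J3=38  J4=34  J5=27
Finish order: J1 → J5 → J4 → J2 → J3

J1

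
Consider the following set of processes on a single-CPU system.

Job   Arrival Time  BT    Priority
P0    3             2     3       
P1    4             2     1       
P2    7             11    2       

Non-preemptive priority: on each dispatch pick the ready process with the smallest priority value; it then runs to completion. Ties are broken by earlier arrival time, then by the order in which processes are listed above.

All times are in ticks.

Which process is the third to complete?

P2

Timeline: | idle 0-3 | P0 3-5 | P1 5-7 | P2 7-18 |
Completion: P0=5  P1=7  P2=18
Turnaround (C−A): P0=2  P1=3  P2=11
Finish order: P0 → P1 → P2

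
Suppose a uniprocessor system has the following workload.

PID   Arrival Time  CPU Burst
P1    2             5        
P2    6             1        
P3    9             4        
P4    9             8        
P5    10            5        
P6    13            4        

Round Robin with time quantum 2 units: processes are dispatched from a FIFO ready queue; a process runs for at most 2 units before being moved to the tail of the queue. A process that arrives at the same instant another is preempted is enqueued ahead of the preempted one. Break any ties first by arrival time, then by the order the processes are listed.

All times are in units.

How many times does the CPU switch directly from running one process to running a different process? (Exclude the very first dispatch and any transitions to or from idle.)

Timeline: | idle 0-2 | P1 2-6 | P2 6-7 | P1 7-8 | idle 8-9 | P3 9-11 | P4 11-13 | P5 13-15 | P3 15-17 | P6 17-19 | P4 19-21 | P5 21-23 | P6 23-25 | P4 25-27 | P5 27-28 | P4 28-30 |
Completion: P1=8  P2=7  P3=17  P4=30  P5=28  P6=25

12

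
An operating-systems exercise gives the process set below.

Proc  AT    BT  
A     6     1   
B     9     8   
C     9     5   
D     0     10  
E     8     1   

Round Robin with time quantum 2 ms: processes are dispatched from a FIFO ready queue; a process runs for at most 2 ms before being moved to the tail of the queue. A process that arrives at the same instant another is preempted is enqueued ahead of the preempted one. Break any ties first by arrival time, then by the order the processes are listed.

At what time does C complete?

23

Gantt: | D 0-6 | A 6-7 | D 7-9 | E 9-10 | B 10-12 | C 12-14 | D 14-16 | B 16-18 | C 18-20 | B 20-22 | C 22-23 | B 23-25 |
Completion: A=7  B=25  C=23  D=16  E=10
Turnaround (C−A): A=1  B=16  C=14  D=16  E=2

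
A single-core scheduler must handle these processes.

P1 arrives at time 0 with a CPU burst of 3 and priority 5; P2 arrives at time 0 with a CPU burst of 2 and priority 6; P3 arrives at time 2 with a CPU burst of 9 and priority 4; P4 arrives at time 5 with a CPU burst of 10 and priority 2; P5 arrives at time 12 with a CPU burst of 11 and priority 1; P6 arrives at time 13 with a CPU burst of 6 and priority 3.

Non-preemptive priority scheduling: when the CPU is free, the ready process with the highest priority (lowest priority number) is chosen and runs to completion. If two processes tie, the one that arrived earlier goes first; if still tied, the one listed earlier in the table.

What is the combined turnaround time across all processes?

Timeline: | P1 0-3 | P3 3-12 | P5 12-23 | P4 23-33 | P6 33-39 | P2 39-41 |
Completion: P1=3  P2=41  P3=12  P4=33  P5=23  P6=39
Turnaround (C−A): P1=3  P2=41  P3=10  P4=28  P5=11  P6=26
Turnaround = completion − arrival: P1=3, P2=41, P3=10, P4=28, P5=11, P6=26
Total turnaround = 3 + 41 + 10 + 28 + 11 + 26 = 119

119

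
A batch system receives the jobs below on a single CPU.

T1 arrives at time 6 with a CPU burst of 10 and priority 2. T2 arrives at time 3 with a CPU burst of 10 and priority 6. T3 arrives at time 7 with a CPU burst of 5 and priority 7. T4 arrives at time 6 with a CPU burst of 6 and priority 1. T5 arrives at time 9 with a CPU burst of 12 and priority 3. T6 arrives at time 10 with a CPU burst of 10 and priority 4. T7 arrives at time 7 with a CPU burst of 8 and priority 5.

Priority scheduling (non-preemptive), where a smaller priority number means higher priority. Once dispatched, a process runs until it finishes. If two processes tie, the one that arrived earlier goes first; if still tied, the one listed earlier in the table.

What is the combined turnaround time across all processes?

228

Gantt: | idle 0-3 | T2 3-13 | T4 13-19 | T1 19-29 | T5 29-41 | T6 41-51 | T7 51-59 | T3 59-64 |
Completion: T1=29  T2=13  T3=64  T4=19  T5=41  T6=51  T7=59
Turnaround = completion − arrival: T1=23, T2=10, T3=57, T4=13, T5=32, T6=41, T7=52
Total turnaround = 23 + 10 + 57 + 13 + 32 + 41 + 52 = 228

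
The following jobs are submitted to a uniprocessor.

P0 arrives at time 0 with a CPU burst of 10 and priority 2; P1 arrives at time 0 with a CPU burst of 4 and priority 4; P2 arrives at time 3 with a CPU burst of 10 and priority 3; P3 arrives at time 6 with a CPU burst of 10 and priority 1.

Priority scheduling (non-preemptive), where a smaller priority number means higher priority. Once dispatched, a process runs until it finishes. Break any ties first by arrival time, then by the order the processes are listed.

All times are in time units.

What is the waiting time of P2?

Schedule: | P0 0-10 | P3 10-20 | P2 20-30 | P1 30-34 |
Completion: P0=10  P1=34  P2=30  P3=20
Waiting(P2) = turnaround − burst = 27 − 10 = 17

17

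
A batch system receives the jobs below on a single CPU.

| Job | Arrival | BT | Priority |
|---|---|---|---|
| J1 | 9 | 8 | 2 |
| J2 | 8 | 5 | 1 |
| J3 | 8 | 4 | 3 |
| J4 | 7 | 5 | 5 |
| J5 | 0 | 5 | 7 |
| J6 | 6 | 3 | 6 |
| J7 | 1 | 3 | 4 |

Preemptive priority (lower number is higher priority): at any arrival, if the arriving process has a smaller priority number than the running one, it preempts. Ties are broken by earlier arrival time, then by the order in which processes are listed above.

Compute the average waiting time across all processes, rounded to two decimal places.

12.00

Gantt: | J5 0-1 | J7 1-4 | J5 4-6 | J6 6-7 | J4 7-8 | J2 8-13 | J1 13-21 | J3 21-25 | J4 25-29 | J6 29-31 | J5 31-33 |
Completion: J1=21  J2=13  J3=25  J4=29  J5=33  J6=31  J7=4
Waiting times: J1=4, J2=0, J3=13, J4=17, J5=28, J6=22, J7=0
Average waiting = (4+0+13+17+28+22+0) / 7 = 84/7 = 12.00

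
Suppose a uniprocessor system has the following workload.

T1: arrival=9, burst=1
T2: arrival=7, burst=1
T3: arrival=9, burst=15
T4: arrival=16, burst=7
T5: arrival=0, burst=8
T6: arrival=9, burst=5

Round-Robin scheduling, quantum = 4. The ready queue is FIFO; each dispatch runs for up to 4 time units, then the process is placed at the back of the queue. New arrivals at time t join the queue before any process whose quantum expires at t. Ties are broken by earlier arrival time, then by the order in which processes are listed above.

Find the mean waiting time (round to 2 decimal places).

6.33

Timeline: | T5 0-8 | T2 8-9 | T1 9-10 | T3 10-14 | T6 14-18 | T3 18-22 | T4 22-26 | T6 26-27 | T3 27-31 | T4 31-34 | T3 34-37 |
Completion: T1=10  T2=9  T3=37  T4=34  T5=8  T6=27
Turnaround (C−A): T1=1  T2=2  T3=28  T4=18  T5=8  T6=18
Waiting times: T1=0, T2=1, T3=13, T4=11, T5=0, T6=13
Average waiting = (0+1+13+11+0+13) / 6 = 38/6 = 6.33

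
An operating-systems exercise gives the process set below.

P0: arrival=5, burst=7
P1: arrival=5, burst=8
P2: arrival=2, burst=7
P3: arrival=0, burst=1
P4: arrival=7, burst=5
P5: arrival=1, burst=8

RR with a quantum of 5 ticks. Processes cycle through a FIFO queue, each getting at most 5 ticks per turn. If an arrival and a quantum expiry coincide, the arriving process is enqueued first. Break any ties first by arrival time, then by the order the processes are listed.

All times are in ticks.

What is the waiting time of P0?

21

Timeline: | P3 0-1 | P5 1-6 | P2 6-11 | P0 11-16 | P1 16-21 | P5 21-24 | P4 24-29 | P2 29-31 | P0 31-33 | P1 33-36 |
Completion: P0=33  P1=36  P2=31  P3=1  P4=29  P5=24
Turnaround (C−A): P0=28  P1=31  P2=29  P3=1  P4=22  P5=23
Waiting(P0) = turnaround − burst = 28 − 7 = 21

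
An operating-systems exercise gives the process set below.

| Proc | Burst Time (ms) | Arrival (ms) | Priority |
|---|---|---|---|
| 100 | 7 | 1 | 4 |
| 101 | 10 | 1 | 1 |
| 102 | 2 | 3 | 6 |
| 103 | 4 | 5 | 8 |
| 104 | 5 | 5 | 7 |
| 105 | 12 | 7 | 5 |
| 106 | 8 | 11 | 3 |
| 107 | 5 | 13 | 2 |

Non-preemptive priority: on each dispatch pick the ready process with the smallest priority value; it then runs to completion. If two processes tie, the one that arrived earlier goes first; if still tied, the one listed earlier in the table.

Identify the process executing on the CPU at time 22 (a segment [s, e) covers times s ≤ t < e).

107

Gantt: | idle 0-1 | 101 1-11 | 106 11-19 | 107 19-24 | 100 24-31 | 105 31-43 | 102 43-45 | 104 45-50 | 103 50-54 |
Completion: 100=31  101=11  102=45  103=54  104=50  105=43  106=19  107=24
Turnaround (C−A): 100=30  101=10  102=42  103=49  104=45  105=36  106=8  107=11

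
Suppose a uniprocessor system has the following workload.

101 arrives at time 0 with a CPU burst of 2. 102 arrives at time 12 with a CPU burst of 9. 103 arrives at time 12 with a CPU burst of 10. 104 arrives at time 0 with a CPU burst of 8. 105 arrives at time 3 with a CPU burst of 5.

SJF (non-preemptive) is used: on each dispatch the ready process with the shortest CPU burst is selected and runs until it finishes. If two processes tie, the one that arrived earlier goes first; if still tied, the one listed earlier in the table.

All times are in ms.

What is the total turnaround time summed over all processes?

Timeline: | 101 0-2 | 104 2-10 | 105 10-15 | 102 15-24 | 103 24-34 |
Completion: 101=2  102=24  103=34  104=10  105=15
Turnaround (C−A): 101=2  102=12  103=22  104=10  105=12
Turnaround = completion − arrival: 101=2, 102=12, 103=22, 104=10, 105=12
Total turnaround = 2 + 12 + 22 + 10 + 12 = 58

58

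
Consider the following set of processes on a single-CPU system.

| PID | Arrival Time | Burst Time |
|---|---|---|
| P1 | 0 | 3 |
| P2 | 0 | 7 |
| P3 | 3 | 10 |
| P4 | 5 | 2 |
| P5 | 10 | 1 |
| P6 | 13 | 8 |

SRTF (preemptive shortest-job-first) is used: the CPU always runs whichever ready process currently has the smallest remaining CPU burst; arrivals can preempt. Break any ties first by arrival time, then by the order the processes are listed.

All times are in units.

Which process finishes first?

Gantt: | P1 0-3 | P2 3-5 | P4 5-7 | P2 7-10 | P5 10-11 | P2 11-13 | P6 13-21 | P3 21-31 |
Completion: P1=3  P2=13  P3=31  P4=7  P5=11  P6=21
Finish order: P1 → P4 → P5 → P2 → P6 → P3

P1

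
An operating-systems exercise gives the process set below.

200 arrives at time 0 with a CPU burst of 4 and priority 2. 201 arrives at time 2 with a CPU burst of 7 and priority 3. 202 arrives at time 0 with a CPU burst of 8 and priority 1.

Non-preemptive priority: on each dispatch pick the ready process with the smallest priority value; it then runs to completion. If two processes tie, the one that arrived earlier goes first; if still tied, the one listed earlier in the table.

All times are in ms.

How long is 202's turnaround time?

Schedule: | 202 0-8 | 200 8-12 | 201 12-19 |
Completion: 200=12  201=19  202=8
Turnaround (C−A): 200=12  201=17  202=8
Turnaround(202) = completion − arrival = 8 − 0 = 8

8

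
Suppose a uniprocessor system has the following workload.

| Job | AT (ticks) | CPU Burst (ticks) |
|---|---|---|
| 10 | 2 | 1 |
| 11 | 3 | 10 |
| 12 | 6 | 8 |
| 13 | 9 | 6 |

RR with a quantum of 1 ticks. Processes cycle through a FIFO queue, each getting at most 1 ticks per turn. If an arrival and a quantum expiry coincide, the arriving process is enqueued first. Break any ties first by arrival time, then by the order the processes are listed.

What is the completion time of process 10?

3

Schedule: | idle 0-2 | 10 2-3 | 11 3-6 | 12 6-7 | 11 7-8 | 12 8-9 | 11 9-10 | 13 10-11 | 12 11-12 | 11 12-13 | 13 13-14 | 12 14-15 | 11 15-16 | 13 16-17 | 12 17-18 | 11 18-19 | 13 19-20 | 12 20-21 | 11 21-22 | 13 22-23 | 12 23-24 | 11 24-25 | 13 25-26 | 12 26-27 |
Completion: 10=3  11=25  12=27  13=26
Turnaround (C−A): 10=1  11=22  12=21  13=17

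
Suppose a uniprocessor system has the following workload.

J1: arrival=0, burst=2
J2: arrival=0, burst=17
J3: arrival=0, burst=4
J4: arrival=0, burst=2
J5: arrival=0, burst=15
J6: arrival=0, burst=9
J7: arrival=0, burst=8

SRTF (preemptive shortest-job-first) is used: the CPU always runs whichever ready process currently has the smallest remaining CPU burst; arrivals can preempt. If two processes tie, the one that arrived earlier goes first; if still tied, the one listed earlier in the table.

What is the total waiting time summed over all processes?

95

Gantt: | J1 0-2 | J4 2-4 | J3 4-8 | J7 8-16 | J6 16-25 | J5 25-40 | J2 40-57 |
Completion: J1=2  J2=57  J3=8  J4=4  J5=40  J6=25  J7=16
Turnaround (C−A): J1=2  J2=57  J3=8  J4=4  J5=40  J6=25  J7=16
Waiting = turnaround − burst: J1=0, J2=40, J3=4, J4=2, J5=25, J6=16, J7=8
Total waiting = 0 + 40 + 4 + 2 + 25 + 16 + 8 = 95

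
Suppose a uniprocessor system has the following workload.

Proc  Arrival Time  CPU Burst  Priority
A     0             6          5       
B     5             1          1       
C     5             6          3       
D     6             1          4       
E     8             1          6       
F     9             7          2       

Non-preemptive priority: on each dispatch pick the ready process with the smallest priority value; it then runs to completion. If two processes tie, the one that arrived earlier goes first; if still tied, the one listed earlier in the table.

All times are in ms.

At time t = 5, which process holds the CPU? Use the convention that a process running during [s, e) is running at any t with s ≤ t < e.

Timeline: | A 0-6 | B 6-7 | C 7-13 | F 13-20 | D 20-21 | E 21-22 |
Completion: A=6  B=7  C=13  D=21  E=22  F=20
Turnaround (C−A): A=6  B=2  C=8  D=15  E=14  F=11

A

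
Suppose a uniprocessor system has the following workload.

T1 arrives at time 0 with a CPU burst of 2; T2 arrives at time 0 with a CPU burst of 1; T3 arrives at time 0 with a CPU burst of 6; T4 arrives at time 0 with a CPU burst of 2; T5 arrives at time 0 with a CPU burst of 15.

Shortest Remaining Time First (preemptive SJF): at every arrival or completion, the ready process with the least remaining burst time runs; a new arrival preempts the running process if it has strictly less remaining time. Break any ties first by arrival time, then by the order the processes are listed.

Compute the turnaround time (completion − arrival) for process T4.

5

Schedule: | T2 0-1 | T1 1-3 | T4 3-5 | T3 5-11 | T5 11-26 |
Completion: T1=3  T2=1  T3=11  T4=5  T5=26
Turnaround(T4) = completion − arrival = 5 − 0 = 5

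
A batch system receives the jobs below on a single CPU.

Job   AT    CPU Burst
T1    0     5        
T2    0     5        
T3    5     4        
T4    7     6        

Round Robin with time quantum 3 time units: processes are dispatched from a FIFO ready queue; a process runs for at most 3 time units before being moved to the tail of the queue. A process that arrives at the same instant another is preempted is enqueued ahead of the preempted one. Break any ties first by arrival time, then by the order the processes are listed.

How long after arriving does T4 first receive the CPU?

6

Schedule: | T1 0-3 | T2 3-6 | T1 6-8 | T3 8-11 | T2 11-13 | T4 13-16 | T3 16-17 | T4 17-20 |
Completion: T1=8  T2=13  T3=17  T4=20
Turnaround (C−A): T1=8  T2=13  T3=12  T4=13
Response(T4) = first start − arrival = 13 − 7 = 6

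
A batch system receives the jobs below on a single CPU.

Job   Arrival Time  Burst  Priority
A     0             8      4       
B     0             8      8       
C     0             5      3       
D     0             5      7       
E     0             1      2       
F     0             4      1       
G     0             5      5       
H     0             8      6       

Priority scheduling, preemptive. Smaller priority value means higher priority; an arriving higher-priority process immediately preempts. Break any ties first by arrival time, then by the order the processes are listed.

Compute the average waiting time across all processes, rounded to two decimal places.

Schedule: | F 0-4 | E 4-5 | C 5-10 | A 10-18 | G 18-23 | H 23-31 | D 31-36 | B 36-44 |
Completion: A=18  B=44  C=10  D=36  E=5  F=4  G=23  H=31
Turnaround (C−A): A=18  B=44  C=10  D=36  E=5  F=4  G=23  H=31
Waiting times: A=10, B=36, C=5, D=31, E=4, F=0, G=18, H=23
Average waiting = (10+36+5+31+4+0+18+23) / 8 = 127/8 = 15.88

15.88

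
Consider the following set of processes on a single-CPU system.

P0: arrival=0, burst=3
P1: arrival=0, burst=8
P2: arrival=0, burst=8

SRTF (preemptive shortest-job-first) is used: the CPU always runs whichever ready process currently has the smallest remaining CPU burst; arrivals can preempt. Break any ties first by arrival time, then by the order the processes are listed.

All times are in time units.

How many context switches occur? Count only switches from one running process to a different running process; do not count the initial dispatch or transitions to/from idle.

Timeline: | P0 0-3 | P1 3-11 | P2 11-19 |
Completion: P0=3  P1=11  P2=19
Turnaround (C−A): P0=3  P1=11  P2=19

2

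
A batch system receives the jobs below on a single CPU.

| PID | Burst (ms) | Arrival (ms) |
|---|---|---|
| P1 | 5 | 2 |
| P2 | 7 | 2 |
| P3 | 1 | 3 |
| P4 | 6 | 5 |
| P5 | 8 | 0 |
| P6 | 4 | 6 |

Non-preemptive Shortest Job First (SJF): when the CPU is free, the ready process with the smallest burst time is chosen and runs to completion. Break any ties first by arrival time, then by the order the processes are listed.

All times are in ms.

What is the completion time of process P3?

Schedule: | P5 0-8 | P3 8-9 | P6 9-13 | P1 13-18 | P4 18-24 | P2 24-31 |
Completion: P1=18  P2=31  P3=9  P4=24  P5=8  P6=13
Turnaround (C−A): P1=16  P2=29  P3=6  P4=19  P5=8  P6=7

9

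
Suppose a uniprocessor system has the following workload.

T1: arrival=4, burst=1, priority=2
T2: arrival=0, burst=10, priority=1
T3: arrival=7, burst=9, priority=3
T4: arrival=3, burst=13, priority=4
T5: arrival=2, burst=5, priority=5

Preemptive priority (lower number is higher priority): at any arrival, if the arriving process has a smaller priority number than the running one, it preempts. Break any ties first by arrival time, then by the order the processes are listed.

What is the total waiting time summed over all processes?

Timeline: | T2 0-10 | T1 10-11 | T3 11-20 | T4 20-33 | T5 33-38 |
Completion: T1=11  T2=10  T3=20  T4=33  T5=38
Waiting = turnaround − burst: T1=6, T2=0, T3=4, T4=17, T5=31
Total waiting = 6 + 0 + 4 + 17 + 31 = 58

58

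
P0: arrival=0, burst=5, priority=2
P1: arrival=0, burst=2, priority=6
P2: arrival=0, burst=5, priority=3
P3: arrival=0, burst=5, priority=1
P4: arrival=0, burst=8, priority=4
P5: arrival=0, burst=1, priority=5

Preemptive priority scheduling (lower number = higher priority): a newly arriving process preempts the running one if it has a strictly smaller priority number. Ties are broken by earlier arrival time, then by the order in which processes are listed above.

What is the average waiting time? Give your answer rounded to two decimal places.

Schedule: | P3 0-5 | P0 5-10 | P2 10-15 | P4 15-23 | P5 23-24 | P1 24-26 |
Completion: P0=10  P1=26  P2=15  P3=5  P4=23  P5=24
Waiting times: P0=5, P1=24, P2=10, P3=0, P4=15, P5=23
Average waiting = (5+24+10+0+15+23) / 6 = 77/6 = 12.83

12.83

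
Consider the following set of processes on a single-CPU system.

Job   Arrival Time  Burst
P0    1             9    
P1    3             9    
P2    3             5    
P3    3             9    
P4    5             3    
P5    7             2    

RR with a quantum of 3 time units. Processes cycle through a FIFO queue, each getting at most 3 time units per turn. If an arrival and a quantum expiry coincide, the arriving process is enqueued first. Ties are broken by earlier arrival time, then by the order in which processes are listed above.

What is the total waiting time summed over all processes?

112

Gantt: | idle 0-1 | P0 1-4 | P1 4-7 | P2 7-10 | P3 10-13 | P0 13-16 | P4 16-19 | P5 19-21 | P1 21-24 | P2 24-26 | P3 26-29 | P0 29-32 | P1 32-35 | P3 35-38 |
Completion: P0=32  P1=35  P2=26  P3=38  P4=19  P5=21
Waiting = turnaround − burst: P0=22, P1=23, P2=18, P3=26, P4=11, P5=12
Total waiting = 22 + 23 + 18 + 26 + 11 + 12 = 112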